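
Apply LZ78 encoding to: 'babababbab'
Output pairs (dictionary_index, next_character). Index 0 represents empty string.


LZ78 encoding steps:
Dictionary: {0: ''}
Step 1: w='' (idx 0), next='b' -> output (0, 'b'), add 'b' as idx 1
Step 2: w='' (idx 0), next='a' -> output (0, 'a'), add 'a' as idx 2
Step 3: w='b' (idx 1), next='a' -> output (1, 'a'), add 'ba' as idx 3
Step 4: w='ba' (idx 3), next='b' -> output (3, 'b'), add 'bab' as idx 4
Step 5: w='bab' (idx 4), end of input -> output (4, '')


Encoded: [(0, 'b'), (0, 'a'), (1, 'a'), (3, 'b'), (4, '')]


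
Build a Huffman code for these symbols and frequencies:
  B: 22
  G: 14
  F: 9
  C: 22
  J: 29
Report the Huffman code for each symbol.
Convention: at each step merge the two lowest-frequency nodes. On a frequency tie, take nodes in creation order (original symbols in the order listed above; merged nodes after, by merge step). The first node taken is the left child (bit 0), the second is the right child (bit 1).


Huffman tree construction:
Step 1: Merge F(9) + G(14) = 23
Step 2: Merge B(22) + C(22) = 44
Step 3: Merge (F+G)(23) + J(29) = 52
Step 4: Merge (B+C)(44) + ((F+G)+J)(52) = 96
Read each symbol's code off the tree from the root (left child = 0, right child = 1).

Codes:
  B: 00 (length 2)
  G: 101 (length 3)
  F: 100 (length 3)
  C: 01 (length 2)
  J: 11 (length 2)
Average code length: 215/96 = 2.2396 bits/symbol


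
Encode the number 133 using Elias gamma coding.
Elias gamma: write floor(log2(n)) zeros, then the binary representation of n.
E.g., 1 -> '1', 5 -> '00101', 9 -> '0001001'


num_bits = floor(log2(133)) + 1 = 8
leading_zeros = num_bits - 1 = 7
binary(133) = 10000101

Elias gamma(133) = '0000000' + '10000101' = 000000010000101 (15 bits)


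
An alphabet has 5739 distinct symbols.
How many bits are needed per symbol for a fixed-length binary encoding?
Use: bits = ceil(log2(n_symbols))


log2(5739) = 12.4866
Bracket: 2^12 = 4096 < 5739 <= 2^13 = 8192
So ceil(log2(5739)) = 13

bits = ceil(log2(5739)) = ceil(12.4866) = 13 bits


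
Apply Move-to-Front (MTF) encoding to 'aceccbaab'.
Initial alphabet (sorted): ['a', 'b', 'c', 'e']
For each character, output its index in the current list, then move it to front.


MTF encoding:
'a': index 0 in ['a', 'b', 'c', 'e'] -> ['a', 'b', 'c', 'e']
'c': index 2 in ['a', 'b', 'c', 'e'] -> ['c', 'a', 'b', 'e']
'e': index 3 in ['c', 'a', 'b', 'e'] -> ['e', 'c', 'a', 'b']
'c': index 1 in ['e', 'c', 'a', 'b'] -> ['c', 'e', 'a', 'b']
'c': index 0 in ['c', 'e', 'a', 'b'] -> ['c', 'e', 'a', 'b']
'b': index 3 in ['c', 'e', 'a', 'b'] -> ['b', 'c', 'e', 'a']
'a': index 3 in ['b', 'c', 'e', 'a'] -> ['a', 'b', 'c', 'e']
'a': index 0 in ['a', 'b', 'c', 'e'] -> ['a', 'b', 'c', 'e']
'b': index 1 in ['a', 'b', 'c', 'e'] -> ['b', 'a', 'c', 'e']


Output: [0, 2, 3, 1, 0, 3, 3, 0, 1]


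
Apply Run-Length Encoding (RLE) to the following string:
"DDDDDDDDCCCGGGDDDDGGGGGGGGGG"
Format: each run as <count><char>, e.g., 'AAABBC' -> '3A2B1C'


Scanning runs left to right:
  i=0: run of 'D' x 8 -> '8D'
  i=8: run of 'C' x 3 -> '3C'
  i=11: run of 'G' x 3 -> '3G'
  i=14: run of 'D' x 4 -> '4D'
  i=18: run of 'G' x 10 -> '10G'

RLE = 8D3C3G4D10G


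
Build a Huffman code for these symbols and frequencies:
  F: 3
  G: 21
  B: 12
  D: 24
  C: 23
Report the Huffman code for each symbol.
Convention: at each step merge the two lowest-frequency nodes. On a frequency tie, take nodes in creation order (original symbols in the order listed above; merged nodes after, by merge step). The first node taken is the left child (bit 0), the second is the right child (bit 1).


Huffman tree construction:
Step 1: Merge F(3) + B(12) = 15
Step 2: Merge (F+B)(15) + G(21) = 36
Step 3: Merge C(23) + D(24) = 47
Step 4: Merge ((F+B)+G)(36) + (C+D)(47) = 83
Read each symbol's code off the tree from the root (left child = 0, right child = 1).

Codes:
  F: 000 (length 3)
  G: 01 (length 2)
  B: 001 (length 3)
  D: 11 (length 2)
  C: 10 (length 2)
Average code length: 181/83 = 2.1807 bits/symbol


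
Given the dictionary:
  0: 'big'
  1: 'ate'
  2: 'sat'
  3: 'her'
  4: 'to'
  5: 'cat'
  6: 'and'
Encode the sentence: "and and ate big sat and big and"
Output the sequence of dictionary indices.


Look up each word in the dictionary:
  'and' -> 6
  'and' -> 6
  'ate' -> 1
  'big' -> 0
  'sat' -> 2
  'and' -> 6
  'big' -> 0
  'and' -> 6

Encoded: [6, 6, 1, 0, 2, 6, 0, 6]


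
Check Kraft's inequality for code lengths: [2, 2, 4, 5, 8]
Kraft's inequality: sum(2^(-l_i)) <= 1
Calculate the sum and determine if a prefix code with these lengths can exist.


Sum = 2^(-2) + 2^(-2) + 2^(-4) + 2^(-5) + 2^(-8)
    = 0.25 + 0.25 + 0.0625 + 0.03125 + 0.00390625
    = 153/256 = 0.59765625
Since 0.59765625 <= 1, Kraft's inequality IS satisfied.
A prefix code with these lengths CAN exist.

Kraft sum = 0.59765625. Satisfied.


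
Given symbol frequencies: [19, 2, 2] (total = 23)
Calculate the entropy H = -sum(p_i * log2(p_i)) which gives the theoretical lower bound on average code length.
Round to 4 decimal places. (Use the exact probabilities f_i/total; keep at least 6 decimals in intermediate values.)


Per-symbol terms -p_i * log2(p_i) with p_i = f_i/23:
  p = 19/23 = 0.826087: log2(p) = -0.275634, -p*log2(p) = 0.227698
  p = 2/23 = 0.086957: log2(p) = -3.523562, -p*log2(p) = 0.306397
  p = 2/23 = 0.086957: log2(p) = -3.523562, -p*log2(p) = 0.306397
H = 0.227698 + 0.306397 + 0.306397 = 0.840492

H = 0.8405 bits/symbol


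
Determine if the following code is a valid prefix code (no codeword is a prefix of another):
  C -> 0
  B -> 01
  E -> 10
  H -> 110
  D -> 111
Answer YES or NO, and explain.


Checking each pair (does one codeword prefix another?):
  C='0' vs B='01': prefix -- VIOLATION

NO -- this is NOT a valid prefix code. C (0) is a prefix of B (01).


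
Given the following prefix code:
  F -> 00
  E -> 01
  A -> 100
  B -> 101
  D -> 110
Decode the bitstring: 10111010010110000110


Decoding step by step:
Bits 101 -> B
Bits 110 -> D
Bits 100 -> A
Bits 101 -> B
Bits 100 -> A
Bits 00 -> F
Bits 110 -> D


Decoded message: BDABAFD


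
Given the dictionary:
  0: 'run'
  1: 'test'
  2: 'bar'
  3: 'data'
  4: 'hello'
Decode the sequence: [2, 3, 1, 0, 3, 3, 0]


Look up each index in the dictionary:
  2 -> 'bar'
  3 -> 'data'
  1 -> 'test'
  0 -> 'run'
  3 -> 'data'
  3 -> 'data'
  0 -> 'run'

Decoded: "bar data test run data data run"


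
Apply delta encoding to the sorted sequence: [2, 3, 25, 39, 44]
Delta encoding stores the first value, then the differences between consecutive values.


First value: 2
Deltas:
  3 - 2 = 1
  25 - 3 = 22
  39 - 25 = 14
  44 - 39 = 5


Delta encoded: [2, 1, 22, 14, 5]


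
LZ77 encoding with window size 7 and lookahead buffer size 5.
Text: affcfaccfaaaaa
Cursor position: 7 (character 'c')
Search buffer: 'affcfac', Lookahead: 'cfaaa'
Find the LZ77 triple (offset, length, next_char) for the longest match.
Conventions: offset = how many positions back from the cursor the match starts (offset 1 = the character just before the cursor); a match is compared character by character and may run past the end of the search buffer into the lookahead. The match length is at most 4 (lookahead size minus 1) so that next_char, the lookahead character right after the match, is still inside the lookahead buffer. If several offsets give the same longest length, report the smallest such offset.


Try each offset into the search buffer:
  offset=1 (pos 6, char 'c'): match length 1
  offset=2 (pos 5, char 'a'): match length 0
  offset=3 (pos 4, char 'f'): match length 0
  offset=4 (pos 3, char 'c'): match length 3
  offset=5 (pos 2, char 'f'): match length 0
  offset=6 (pos 1, char 'f'): match length 0
  offset=7 (pos 0, char 'a'): match length 0
Longest match has length 3 at offset 4.
next_char = character at position 7 + 3 = 10 -> 'a'

Best match: offset=4, length=3 (matching 'cfa' starting at position 3)
LZ77 triple: (4, 3, 'a')


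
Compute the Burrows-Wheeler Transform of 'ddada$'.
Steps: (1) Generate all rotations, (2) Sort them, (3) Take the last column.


Rotations (sorted):
  0: $ddada -> last char: a
  1: a$ddad -> last char: d
  2: ada$dd -> last char: d
  3: da$dda -> last char: a
  4: dada$d -> last char: d
  5: ddada$ -> last char: $


BWT = addad$


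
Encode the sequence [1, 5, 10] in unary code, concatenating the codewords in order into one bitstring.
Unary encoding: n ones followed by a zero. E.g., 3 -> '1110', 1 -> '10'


Encode each number as n ones followed by a terminating 0:
  1 -> 10 (2 bits)
  5 -> 111110 (6 bits)
  10 -> 11111111110 (11 bits)
Total length = 2 + 6 + 11 = 19 bits.

Unary([1, 5, 10]) = 1011111011111111110 (19 bits)


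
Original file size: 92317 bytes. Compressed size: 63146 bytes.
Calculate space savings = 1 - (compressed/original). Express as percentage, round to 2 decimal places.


ratio = compressed/original = 63146/92317 = 0.684013
savings = 1 - ratio = 1 - 0.684013 = 0.315987
as a percentage: 0.315987 * 100 = 31.6%

Space savings = 1 - 63146/92317 = 31.6%


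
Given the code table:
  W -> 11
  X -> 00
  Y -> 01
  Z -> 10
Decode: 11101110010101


Decoding:
11 -> W
10 -> Z
11 -> W
10 -> Z
01 -> Y
01 -> Y
01 -> Y


Result: WZWZYYY


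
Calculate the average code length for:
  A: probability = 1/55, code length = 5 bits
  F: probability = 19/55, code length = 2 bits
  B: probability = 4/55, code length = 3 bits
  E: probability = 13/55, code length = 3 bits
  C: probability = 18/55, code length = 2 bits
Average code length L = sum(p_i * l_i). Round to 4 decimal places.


Weighted contributions p_i * l_i:
  A: (1/55) * 5 = 5/55
  F: (19/55) * 2 = 38/55
  B: (4/55) * 3 = 12/55
  E: (13/55) * 3 = 39/55
  C: (18/55) * 2 = 36/55
Sum = (5 + 38 + 12 + 39 + 36)/55 = 130/55

L = 130/55 = 2.3636 bits/symbol


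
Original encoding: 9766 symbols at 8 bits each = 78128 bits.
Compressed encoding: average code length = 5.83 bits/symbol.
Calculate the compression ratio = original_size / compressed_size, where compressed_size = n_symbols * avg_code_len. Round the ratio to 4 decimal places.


original_size = n_symbols * orig_bits = 9766 * 8 = 78128 bits
compressed_size = n_symbols * avg_code_len = 9766 * 5.83 = 56935.78 bits
ratio = original_size / compressed_size = 78128 / 56935.78 = 1.3722

Compression ratio = 1.3722


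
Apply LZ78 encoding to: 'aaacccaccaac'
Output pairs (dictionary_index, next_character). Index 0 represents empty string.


LZ78 encoding steps:
Dictionary: {0: ''}
Step 1: w='' (idx 0), next='a' -> output (0, 'a'), add 'a' as idx 1
Step 2: w='a' (idx 1), next='a' -> output (1, 'a'), add 'aa' as idx 2
Step 3: w='' (idx 0), next='c' -> output (0, 'c'), add 'c' as idx 3
Step 4: w='c' (idx 3), next='c' -> output (3, 'c'), add 'cc' as idx 4
Step 5: w='a' (idx 1), next='c' -> output (1, 'c'), add 'ac' as idx 5
Step 6: w='c' (idx 3), next='a' -> output (3, 'a'), add 'ca' as idx 6
Step 7: w='ac' (idx 5), end of input -> output (5, '')


Encoded: [(0, 'a'), (1, 'a'), (0, 'c'), (3, 'c'), (1, 'c'), (3, 'a'), (5, '')]


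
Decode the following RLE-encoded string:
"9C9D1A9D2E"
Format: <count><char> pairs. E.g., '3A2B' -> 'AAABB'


Expanding each <count><char> pair:
  9C -> 'CCCCCCCCC'
  9D -> 'DDDDDDDDD'
  1A -> 'A'
  9D -> 'DDDDDDDDD'
  2E -> 'EE'

Decoded = CCCCCCCCCDDDDDDDDDADDDDDDDDDEE


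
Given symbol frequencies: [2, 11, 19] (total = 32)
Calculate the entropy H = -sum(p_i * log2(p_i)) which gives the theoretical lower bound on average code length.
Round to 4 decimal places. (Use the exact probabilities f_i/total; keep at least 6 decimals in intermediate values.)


Per-symbol terms -p_i * log2(p_i) with p_i = f_i/32:
  p = 2/32 = 0.062500: log2(p) = -4.000000, -p*log2(p) = 0.250000
  p = 11/32 = 0.343750: log2(p) = -1.540568, -p*log2(p) = 0.529570
  p = 19/32 = 0.593750: log2(p) = -0.752072, -p*log2(p) = 0.446543
H = 0.250000 + 0.529570 + 0.446543 = 1.226113

H = 1.2261 bits/symbol


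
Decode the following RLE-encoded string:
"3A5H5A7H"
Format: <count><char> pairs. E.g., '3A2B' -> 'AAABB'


Expanding each <count><char> pair:
  3A -> 'AAA'
  5H -> 'HHHHH'
  5A -> 'AAAAA'
  7H -> 'HHHHHHH'

Decoded = AAAHHHHHAAAAAHHHHHHH


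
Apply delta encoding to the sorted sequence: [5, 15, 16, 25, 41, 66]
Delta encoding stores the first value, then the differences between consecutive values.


First value: 5
Deltas:
  15 - 5 = 10
  16 - 15 = 1
  25 - 16 = 9
  41 - 25 = 16
  66 - 41 = 25


Delta encoded: [5, 10, 1, 9, 16, 25]


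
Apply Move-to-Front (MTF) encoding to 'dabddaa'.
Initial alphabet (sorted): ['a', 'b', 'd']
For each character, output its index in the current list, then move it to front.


MTF encoding:
'd': index 2 in ['a', 'b', 'd'] -> ['d', 'a', 'b']
'a': index 1 in ['d', 'a', 'b'] -> ['a', 'd', 'b']
'b': index 2 in ['a', 'd', 'b'] -> ['b', 'a', 'd']
'd': index 2 in ['b', 'a', 'd'] -> ['d', 'b', 'a']
'd': index 0 in ['d', 'b', 'a'] -> ['d', 'b', 'a']
'a': index 2 in ['d', 'b', 'a'] -> ['a', 'd', 'b']
'a': index 0 in ['a', 'd', 'b'] -> ['a', 'd', 'b']


Output: [2, 1, 2, 2, 0, 2, 0]


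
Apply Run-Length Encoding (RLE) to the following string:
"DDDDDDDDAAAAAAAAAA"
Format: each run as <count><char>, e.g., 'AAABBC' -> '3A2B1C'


Scanning runs left to right:
  i=0: run of 'D' x 8 -> '8D'
  i=8: run of 'A' x 10 -> '10A'

RLE = 8D10A


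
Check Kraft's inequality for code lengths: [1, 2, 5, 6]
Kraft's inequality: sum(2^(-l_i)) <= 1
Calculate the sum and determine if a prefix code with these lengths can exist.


Sum = 2^(-1) + 2^(-2) + 2^(-5) + 2^(-6)
    = 0.5 + 0.25 + 0.03125 + 0.015625
    = 51/64 = 0.796875
Since 0.796875 <= 1, Kraft's inequality IS satisfied.
A prefix code with these lengths CAN exist.

Kraft sum = 0.796875. Satisfied.


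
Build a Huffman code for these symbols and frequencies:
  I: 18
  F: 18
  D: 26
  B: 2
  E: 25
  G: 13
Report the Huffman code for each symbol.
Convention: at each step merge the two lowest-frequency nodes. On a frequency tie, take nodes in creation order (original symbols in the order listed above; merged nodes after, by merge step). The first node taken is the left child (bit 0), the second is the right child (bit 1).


Huffman tree construction:
Step 1: Merge B(2) + G(13) = 15
Step 2: Merge (B+G)(15) + I(18) = 33
Step 3: Merge F(18) + E(25) = 43
Step 4: Merge D(26) + ((B+G)+I)(33) = 59
Step 5: Merge (F+E)(43) + (D+((B+G)+I))(59) = 102
Read each symbol's code off the tree from the root (left child = 0, right child = 1).

Codes:
  I: 111 (length 3)
  F: 00 (length 2)
  D: 10 (length 2)
  B: 1100 (length 4)
  E: 01 (length 2)
  G: 1101 (length 4)
Average code length: 252/102 = 2.4706 bits/symbol


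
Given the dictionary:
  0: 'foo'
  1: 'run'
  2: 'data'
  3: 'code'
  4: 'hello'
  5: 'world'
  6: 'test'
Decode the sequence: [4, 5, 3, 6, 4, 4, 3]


Look up each index in the dictionary:
  4 -> 'hello'
  5 -> 'world'
  3 -> 'code'
  6 -> 'test'
  4 -> 'hello'
  4 -> 'hello'
  3 -> 'code'

Decoded: "hello world code test hello hello code"


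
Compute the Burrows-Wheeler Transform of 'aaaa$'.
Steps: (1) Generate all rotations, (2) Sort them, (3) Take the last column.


Rotations (sorted):
  0: $aaaa -> last char: a
  1: a$aaa -> last char: a
  2: aa$aa -> last char: a
  3: aaa$a -> last char: a
  4: aaaa$ -> last char: $


BWT = aaaa$


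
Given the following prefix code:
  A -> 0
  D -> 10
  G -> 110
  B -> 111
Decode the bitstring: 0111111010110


Decoding step by step:
Bits 0 -> A
Bits 111 -> B
Bits 111 -> B
Bits 0 -> A
Bits 10 -> D
Bits 110 -> G


Decoded message: ABBADG


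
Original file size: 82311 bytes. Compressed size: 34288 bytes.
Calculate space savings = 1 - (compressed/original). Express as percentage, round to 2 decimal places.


ratio = compressed/original = 34288/82311 = 0.416566
savings = 1 - ratio = 1 - 0.416566 = 0.583434
as a percentage: 0.583434 * 100 = 58.34%

Space savings = 1 - 34288/82311 = 58.34%


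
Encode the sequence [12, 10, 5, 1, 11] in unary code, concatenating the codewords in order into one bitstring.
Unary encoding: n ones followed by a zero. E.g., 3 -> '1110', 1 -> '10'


Encode each number as n ones followed by a terminating 0:
  12 -> 1111111111110 (13 bits)
  10 -> 11111111110 (11 bits)
  5 -> 111110 (6 bits)
  1 -> 10 (2 bits)
  11 -> 111111111110 (12 bits)
Total length = 13 + 11 + 6 + 2 + 12 = 44 bits.

Unary([12, 10, 5, 1, 11]) = 11111111111101111111111011111010111111111110 (44 bits)


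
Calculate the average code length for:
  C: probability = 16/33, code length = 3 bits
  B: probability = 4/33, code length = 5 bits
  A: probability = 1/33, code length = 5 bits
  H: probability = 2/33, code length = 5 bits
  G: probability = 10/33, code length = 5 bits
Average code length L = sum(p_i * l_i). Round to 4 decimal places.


Weighted contributions p_i * l_i:
  C: (16/33) * 3 = 48/33
  B: (4/33) * 5 = 20/33
  A: (1/33) * 5 = 5/33
  H: (2/33) * 5 = 10/33
  G: (10/33) * 5 = 50/33
Sum = (48 + 20 + 5 + 10 + 50)/33 = 133/33

L = 133/33 = 4.0303 bits/symbol


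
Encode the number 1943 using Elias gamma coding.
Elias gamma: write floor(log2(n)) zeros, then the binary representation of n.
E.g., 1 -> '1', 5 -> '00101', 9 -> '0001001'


num_bits = floor(log2(1943)) + 1 = 11
leading_zeros = num_bits - 1 = 10
binary(1943) = 11110010111

Elias gamma(1943) = '0000000000' + '11110010111' = 000000000011110010111 (21 bits)


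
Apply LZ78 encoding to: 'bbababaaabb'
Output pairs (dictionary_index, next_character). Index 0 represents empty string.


LZ78 encoding steps:
Dictionary: {0: ''}
Step 1: w='' (idx 0), next='b' -> output (0, 'b'), add 'b' as idx 1
Step 2: w='b' (idx 1), next='a' -> output (1, 'a'), add 'ba' as idx 2
Step 3: w='ba' (idx 2), next='b' -> output (2, 'b'), add 'bab' as idx 3
Step 4: w='' (idx 0), next='a' -> output (0, 'a'), add 'a' as idx 4
Step 5: w='a' (idx 4), next='a' -> output (4, 'a'), add 'aa' as idx 5
Step 6: w='b' (idx 1), next='b' -> output (1, 'b'), add 'bb' as idx 6


Encoded: [(0, 'b'), (1, 'a'), (2, 'b'), (0, 'a'), (4, 'a'), (1, 'b')]


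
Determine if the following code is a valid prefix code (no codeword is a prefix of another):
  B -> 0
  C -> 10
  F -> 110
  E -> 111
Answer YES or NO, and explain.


Checking each pair (does one codeword prefix another?):
  B='0' vs C='10': no prefix
  B='0' vs F='110': no prefix
  B='0' vs E='111': no prefix
  C='10' vs B='0': no prefix
  C='10' vs F='110': no prefix
  C='10' vs E='111': no prefix
  F='110' vs B='0': no prefix
  F='110' vs C='10': no prefix
  F='110' vs E='111': no prefix
  E='111' vs B='0': no prefix
  E='111' vs C='10': no prefix
  E='111' vs F='110': no prefix
No violation found over all pairs.

YES -- this is a valid prefix code. No codeword is a prefix of any other codeword.


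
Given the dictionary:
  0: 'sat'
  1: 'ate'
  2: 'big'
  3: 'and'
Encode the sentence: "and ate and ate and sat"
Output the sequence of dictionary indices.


Look up each word in the dictionary:
  'and' -> 3
  'ate' -> 1
  'and' -> 3
  'ate' -> 1
  'and' -> 3
  'sat' -> 0

Encoded: [3, 1, 3, 1, 3, 0]


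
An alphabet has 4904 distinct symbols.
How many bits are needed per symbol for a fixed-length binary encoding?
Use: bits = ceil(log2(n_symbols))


log2(4904) = 12.2597
Bracket: 2^12 = 4096 < 4904 <= 2^13 = 8192
So ceil(log2(4904)) = 13

bits = ceil(log2(4904)) = ceil(12.2597) = 13 bits


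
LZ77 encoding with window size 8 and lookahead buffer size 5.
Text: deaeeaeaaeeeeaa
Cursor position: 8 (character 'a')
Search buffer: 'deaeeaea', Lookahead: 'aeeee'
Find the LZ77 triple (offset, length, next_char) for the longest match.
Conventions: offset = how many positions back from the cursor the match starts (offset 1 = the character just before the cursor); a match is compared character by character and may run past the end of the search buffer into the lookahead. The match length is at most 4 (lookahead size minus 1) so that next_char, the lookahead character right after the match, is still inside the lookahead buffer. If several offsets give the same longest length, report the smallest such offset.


Try each offset into the search buffer:
  offset=1 (pos 7, char 'a'): match length 1
  offset=2 (pos 6, char 'e'): match length 0
  offset=3 (pos 5, char 'a'): match length 2
  offset=4 (pos 4, char 'e'): match length 0
  offset=5 (pos 3, char 'e'): match length 0
  offset=6 (pos 2, char 'a'): match length 3
  offset=7 (pos 1, char 'e'): match length 0
  offset=8 (pos 0, char 'd'): match length 0
Longest match has length 3 at offset 6.
next_char = character at position 8 + 3 = 11 -> 'e'

Best match: offset=6, length=3 (matching 'aee' starting at position 2)
LZ77 triple: (6, 3, 'e')


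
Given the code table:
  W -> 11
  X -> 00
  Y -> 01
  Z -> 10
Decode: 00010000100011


Decoding:
00 -> X
01 -> Y
00 -> X
00 -> X
10 -> Z
00 -> X
11 -> W


Result: XYXXZXW


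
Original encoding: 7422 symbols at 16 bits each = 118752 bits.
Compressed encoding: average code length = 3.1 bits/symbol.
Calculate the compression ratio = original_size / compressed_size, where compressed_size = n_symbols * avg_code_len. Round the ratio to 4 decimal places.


original_size = n_symbols * orig_bits = 7422 * 16 = 118752 bits
compressed_size = n_symbols * avg_code_len = 7422 * 3.1 = 23008.2 bits
ratio = original_size / compressed_size = 118752 / 23008.2 = 5.1613

Compression ratio = 5.1613


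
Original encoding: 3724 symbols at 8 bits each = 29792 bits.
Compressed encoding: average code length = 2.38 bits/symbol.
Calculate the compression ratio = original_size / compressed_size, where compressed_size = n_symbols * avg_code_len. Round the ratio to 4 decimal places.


original_size = n_symbols * orig_bits = 3724 * 8 = 29792 bits
compressed_size = n_symbols * avg_code_len = 3724 * 2.38 = 8863.12 bits
ratio = original_size / compressed_size = 29792 / 8863.12 = 3.3613

Compression ratio = 3.3613


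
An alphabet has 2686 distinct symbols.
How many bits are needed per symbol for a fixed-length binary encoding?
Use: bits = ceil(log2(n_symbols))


log2(2686) = 11.3912
Bracket: 2^11 = 2048 < 2686 <= 2^12 = 4096
So ceil(log2(2686)) = 12

bits = ceil(log2(2686)) = ceil(11.3912) = 12 bits


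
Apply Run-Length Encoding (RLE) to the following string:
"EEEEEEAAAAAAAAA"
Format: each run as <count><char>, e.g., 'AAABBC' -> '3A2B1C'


Scanning runs left to right:
  i=0: run of 'E' x 6 -> '6E'
  i=6: run of 'A' x 9 -> '9A'

RLE = 6E9A


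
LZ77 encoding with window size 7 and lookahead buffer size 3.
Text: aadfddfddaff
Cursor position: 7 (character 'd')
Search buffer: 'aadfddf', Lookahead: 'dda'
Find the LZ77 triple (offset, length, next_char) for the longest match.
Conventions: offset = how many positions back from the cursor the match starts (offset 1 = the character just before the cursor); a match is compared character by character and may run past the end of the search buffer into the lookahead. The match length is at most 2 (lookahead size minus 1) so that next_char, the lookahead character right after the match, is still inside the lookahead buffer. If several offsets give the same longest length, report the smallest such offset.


Try each offset into the search buffer:
  offset=1 (pos 6, char 'f'): match length 0
  offset=2 (pos 5, char 'd'): match length 1
  offset=3 (pos 4, char 'd'): match length 2
  offset=4 (pos 3, char 'f'): match length 0
  offset=5 (pos 2, char 'd'): match length 1
  offset=6 (pos 1, char 'a'): match length 0
  offset=7 (pos 0, char 'a'): match length 0
Longest match has length 2 at offset 3.
next_char = character at position 7 + 2 = 9 -> 'a'

Best match: offset=3, length=2 (matching 'dd' starting at position 4)
LZ77 triple: (3, 2, 'a')


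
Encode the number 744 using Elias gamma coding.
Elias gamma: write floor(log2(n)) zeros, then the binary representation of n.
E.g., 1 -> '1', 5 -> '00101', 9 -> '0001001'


num_bits = floor(log2(744)) + 1 = 10
leading_zeros = num_bits - 1 = 9
binary(744) = 1011101000

Elias gamma(744) = '000000000' + '1011101000' = 0000000001011101000 (19 bits)


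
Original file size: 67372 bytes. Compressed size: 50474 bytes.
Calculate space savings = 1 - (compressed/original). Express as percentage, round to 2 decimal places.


ratio = compressed/original = 50474/67372 = 0.749184
savings = 1 - ratio = 1 - 0.749184 = 0.250816
as a percentage: 0.250816 * 100 = 25.08%

Space savings = 1 - 50474/67372 = 25.08%


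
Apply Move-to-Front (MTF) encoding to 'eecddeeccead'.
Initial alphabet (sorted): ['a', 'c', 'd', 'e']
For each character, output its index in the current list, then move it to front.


MTF encoding:
'e': index 3 in ['a', 'c', 'd', 'e'] -> ['e', 'a', 'c', 'd']
'e': index 0 in ['e', 'a', 'c', 'd'] -> ['e', 'a', 'c', 'd']
'c': index 2 in ['e', 'a', 'c', 'd'] -> ['c', 'e', 'a', 'd']
'd': index 3 in ['c', 'e', 'a', 'd'] -> ['d', 'c', 'e', 'a']
'd': index 0 in ['d', 'c', 'e', 'a'] -> ['d', 'c', 'e', 'a']
'e': index 2 in ['d', 'c', 'e', 'a'] -> ['e', 'd', 'c', 'a']
'e': index 0 in ['e', 'd', 'c', 'a'] -> ['e', 'd', 'c', 'a']
'c': index 2 in ['e', 'd', 'c', 'a'] -> ['c', 'e', 'd', 'a']
'c': index 0 in ['c', 'e', 'd', 'a'] -> ['c', 'e', 'd', 'a']
'e': index 1 in ['c', 'e', 'd', 'a'] -> ['e', 'c', 'd', 'a']
'a': index 3 in ['e', 'c', 'd', 'a'] -> ['a', 'e', 'c', 'd']
'd': index 3 in ['a', 'e', 'c', 'd'] -> ['d', 'a', 'e', 'c']


Output: [3, 0, 2, 3, 0, 2, 0, 2, 0, 1, 3, 3]


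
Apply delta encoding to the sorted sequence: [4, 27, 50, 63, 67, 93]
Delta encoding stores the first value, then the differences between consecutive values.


First value: 4
Deltas:
  27 - 4 = 23
  50 - 27 = 23
  63 - 50 = 13
  67 - 63 = 4
  93 - 67 = 26


Delta encoded: [4, 23, 23, 13, 4, 26]


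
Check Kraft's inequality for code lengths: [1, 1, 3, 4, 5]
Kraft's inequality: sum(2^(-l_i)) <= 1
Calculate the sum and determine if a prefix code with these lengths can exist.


Sum = 2^(-1) + 2^(-1) + 2^(-3) + 2^(-4) + 2^(-5)
    = 0.5 + 0.5 + 0.125 + 0.0625 + 0.03125
    = 39/32 = 1.21875
Since 1.21875 > 1, Kraft's inequality is NOT satisfied.
A prefix code with these lengths CANNOT exist.

Kraft sum = 1.21875. Not satisfied.


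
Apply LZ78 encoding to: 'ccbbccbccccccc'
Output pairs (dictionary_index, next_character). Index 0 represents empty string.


LZ78 encoding steps:
Dictionary: {0: ''}
Step 1: w='' (idx 0), next='c' -> output (0, 'c'), add 'c' as idx 1
Step 2: w='c' (idx 1), next='b' -> output (1, 'b'), add 'cb' as idx 2
Step 3: w='' (idx 0), next='b' -> output (0, 'b'), add 'b' as idx 3
Step 4: w='c' (idx 1), next='c' -> output (1, 'c'), add 'cc' as idx 4
Step 5: w='b' (idx 3), next='c' -> output (3, 'c'), add 'bc' as idx 5
Step 6: w='cc' (idx 4), next='c' -> output (4, 'c'), add 'ccc' as idx 6
Step 7: w='ccc' (idx 6), end of input -> output (6, '')


Encoded: [(0, 'c'), (1, 'b'), (0, 'b'), (1, 'c'), (3, 'c'), (4, 'c'), (6, '')]


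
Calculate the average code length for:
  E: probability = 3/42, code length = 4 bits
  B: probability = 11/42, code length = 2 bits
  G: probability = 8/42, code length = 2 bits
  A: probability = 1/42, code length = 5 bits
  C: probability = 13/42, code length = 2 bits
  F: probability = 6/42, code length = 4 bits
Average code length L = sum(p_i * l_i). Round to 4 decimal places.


Weighted contributions p_i * l_i:
  E: (3/42) * 4 = 12/42
  B: (11/42) * 2 = 22/42
  G: (8/42) * 2 = 16/42
  A: (1/42) * 5 = 5/42
  C: (13/42) * 2 = 26/42
  F: (6/42) * 4 = 24/42
Sum = (12 + 22 + 16 + 5 + 26 + 24)/42 = 105/42

L = 105/42 = 2.5000 bits/symbol


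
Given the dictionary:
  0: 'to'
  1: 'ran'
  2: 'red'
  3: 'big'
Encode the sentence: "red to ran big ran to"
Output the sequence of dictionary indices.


Look up each word in the dictionary:
  'red' -> 2
  'to' -> 0
  'ran' -> 1
  'big' -> 3
  'ran' -> 1
  'to' -> 0

Encoded: [2, 0, 1, 3, 1, 0]


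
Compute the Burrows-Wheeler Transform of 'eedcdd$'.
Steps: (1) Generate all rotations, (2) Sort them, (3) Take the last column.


Rotations (sorted):
  0: $eedcdd -> last char: d
  1: cdd$eed -> last char: d
  2: d$eedcd -> last char: d
  3: dcdd$ee -> last char: e
  4: dd$eedc -> last char: c
  5: edcdd$e -> last char: e
  6: eedcdd$ -> last char: $


BWT = dddece$


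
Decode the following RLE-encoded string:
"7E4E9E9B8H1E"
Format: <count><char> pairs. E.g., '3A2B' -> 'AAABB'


Expanding each <count><char> pair:
  7E -> 'EEEEEEE'
  4E -> 'EEEE'
  9E -> 'EEEEEEEEE'
  9B -> 'BBBBBBBBB'
  8H -> 'HHHHHHHH'
  1E -> 'E'

Decoded = EEEEEEEEEEEEEEEEEEEEBBBBBBBBBHHHHHHHHE


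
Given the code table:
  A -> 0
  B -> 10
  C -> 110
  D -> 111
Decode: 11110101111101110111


Decoding:
111 -> D
10 -> B
10 -> B
111 -> D
110 -> C
111 -> D
0 -> A
111 -> D


Result: DBBDCDAD


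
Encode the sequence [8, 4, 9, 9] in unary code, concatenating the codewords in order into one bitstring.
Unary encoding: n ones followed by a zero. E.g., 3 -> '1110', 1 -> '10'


Encode each number as n ones followed by a terminating 0:
  8 -> 111111110 (9 bits)
  4 -> 11110 (5 bits)
  9 -> 1111111110 (10 bits)
  9 -> 1111111110 (10 bits)
Total length = 9 + 5 + 10 + 10 = 34 bits.

Unary([8, 4, 9, 9]) = 1111111101111011111111101111111110 (34 bits)


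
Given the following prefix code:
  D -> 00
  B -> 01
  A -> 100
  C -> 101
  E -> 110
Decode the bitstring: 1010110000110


Decoding step by step:
Bits 101 -> C
Bits 01 -> B
Bits 100 -> A
Bits 00 -> D
Bits 110 -> E


Decoded message: CBADE


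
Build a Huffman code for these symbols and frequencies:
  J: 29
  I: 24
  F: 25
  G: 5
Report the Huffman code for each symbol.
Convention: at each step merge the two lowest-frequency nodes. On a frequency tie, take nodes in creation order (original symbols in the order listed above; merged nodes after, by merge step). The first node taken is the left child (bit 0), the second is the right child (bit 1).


Huffman tree construction:
Step 1: Merge G(5) + I(24) = 29
Step 2: Merge F(25) + J(29) = 54
Step 3: Merge (G+I)(29) + (F+J)(54) = 83
Read each symbol's code off the tree from the root (left child = 0, right child = 1).

Codes:
  J: 11 (length 2)
  I: 01 (length 2)
  F: 10 (length 2)
  G: 00 (length 2)
Average code length: 166/83 = 2.0000 bits/symbol


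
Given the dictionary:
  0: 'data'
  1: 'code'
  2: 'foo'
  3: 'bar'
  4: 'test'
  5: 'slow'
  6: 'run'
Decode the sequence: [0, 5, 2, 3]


Look up each index in the dictionary:
  0 -> 'data'
  5 -> 'slow'
  2 -> 'foo'
  3 -> 'bar'

Decoded: "data slow foo bar"


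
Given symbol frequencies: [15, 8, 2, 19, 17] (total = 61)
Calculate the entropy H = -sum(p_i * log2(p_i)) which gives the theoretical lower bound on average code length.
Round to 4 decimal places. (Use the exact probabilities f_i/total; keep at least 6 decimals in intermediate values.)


Per-symbol terms -p_i * log2(p_i) with p_i = f_i/61:
  p = 15/61 = 0.245902: log2(p) = -2.023847, -p*log2(p) = 0.497667
  p = 8/61 = 0.131148: log2(p) = -2.930737, -p*log2(p) = 0.384359
  p = 2/61 = 0.032787: log2(p) = -4.930737, -p*log2(p) = 0.161664
  p = 19/61 = 0.311475: log2(p) = -1.682810, -p*log2(p) = 0.524154
  p = 17/61 = 0.278689: log2(p) = -1.843274, -p*log2(p) = 0.513699
H = 0.497667 + 0.384359 + 0.161664 + 0.524154 + 0.513699 = 2.081543

H = 2.0815 bits/symbol


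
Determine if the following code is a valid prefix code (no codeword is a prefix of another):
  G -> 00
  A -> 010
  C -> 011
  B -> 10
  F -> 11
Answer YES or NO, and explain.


Checking each pair (does one codeword prefix another?):
  G='00' vs A='010': no prefix
  G='00' vs C='011': no prefix
  G='00' vs B='10': no prefix
  G='00' vs F='11': no prefix
  A='010' vs G='00': no prefix
  A='010' vs C='011': no prefix
  A='010' vs B='10': no prefix
  A='010' vs F='11': no prefix
  C='011' vs G='00': no prefix
  C='011' vs A='010': no prefix
  C='011' vs B='10': no prefix
  C='011' vs F='11': no prefix
  B='10' vs G='00': no prefix
  B='10' vs A='010': no prefix
  B='10' vs C='011': no prefix
  B='10' vs F='11': no prefix
  F='11' vs G='00': no prefix
  F='11' vs A='010': no prefix
  F='11' vs C='011': no prefix
  F='11' vs B='10': no prefix
No violation found over all pairs.

YES -- this is a valid prefix code. No codeword is a prefix of any other codeword.


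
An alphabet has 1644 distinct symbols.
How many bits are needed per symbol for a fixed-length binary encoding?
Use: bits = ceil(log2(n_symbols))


log2(1644) = 10.683
Bracket: 2^10 = 1024 < 1644 <= 2^11 = 2048
So ceil(log2(1644)) = 11

bits = ceil(log2(1644)) = ceil(10.683) = 11 bits


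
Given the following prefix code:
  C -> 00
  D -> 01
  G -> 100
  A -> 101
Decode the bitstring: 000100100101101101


Decoding step by step:
Bits 00 -> C
Bits 01 -> D
Bits 00 -> C
Bits 100 -> G
Bits 101 -> A
Bits 101 -> A
Bits 101 -> A


Decoded message: CDCGAAA


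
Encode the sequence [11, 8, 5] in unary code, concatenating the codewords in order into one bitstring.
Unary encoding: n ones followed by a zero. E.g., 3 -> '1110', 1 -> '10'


Encode each number as n ones followed by a terminating 0:
  11 -> 111111111110 (12 bits)
  8 -> 111111110 (9 bits)
  5 -> 111110 (6 bits)
Total length = 12 + 9 + 6 = 27 bits.

Unary([11, 8, 5]) = 111111111110111111110111110 (27 bits)


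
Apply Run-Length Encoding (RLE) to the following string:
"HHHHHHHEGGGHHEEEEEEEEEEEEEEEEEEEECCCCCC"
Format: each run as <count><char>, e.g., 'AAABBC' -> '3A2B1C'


Scanning runs left to right:
  i=0: run of 'H' x 7 -> '7H'
  i=7: run of 'E' x 1 -> '1E'
  i=8: run of 'G' x 3 -> '3G'
  i=11: run of 'H' x 2 -> '2H'
  i=13: run of 'E' x 20 -> '20E'
  i=33: run of 'C' x 6 -> '6C'

RLE = 7H1E3G2H20E6C


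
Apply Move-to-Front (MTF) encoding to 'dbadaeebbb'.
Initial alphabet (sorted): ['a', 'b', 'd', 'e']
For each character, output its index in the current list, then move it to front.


MTF encoding:
'd': index 2 in ['a', 'b', 'd', 'e'] -> ['d', 'a', 'b', 'e']
'b': index 2 in ['d', 'a', 'b', 'e'] -> ['b', 'd', 'a', 'e']
'a': index 2 in ['b', 'd', 'a', 'e'] -> ['a', 'b', 'd', 'e']
'd': index 2 in ['a', 'b', 'd', 'e'] -> ['d', 'a', 'b', 'e']
'a': index 1 in ['d', 'a', 'b', 'e'] -> ['a', 'd', 'b', 'e']
'e': index 3 in ['a', 'd', 'b', 'e'] -> ['e', 'a', 'd', 'b']
'e': index 0 in ['e', 'a', 'd', 'b'] -> ['e', 'a', 'd', 'b']
'b': index 3 in ['e', 'a', 'd', 'b'] -> ['b', 'e', 'a', 'd']
'b': index 0 in ['b', 'e', 'a', 'd'] -> ['b', 'e', 'a', 'd']
'b': index 0 in ['b', 'e', 'a', 'd'] -> ['b', 'e', 'a', 'd']


Output: [2, 2, 2, 2, 1, 3, 0, 3, 0, 0]


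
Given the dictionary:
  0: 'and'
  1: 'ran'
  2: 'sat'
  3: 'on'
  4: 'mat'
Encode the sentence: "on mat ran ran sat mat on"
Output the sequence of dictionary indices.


Look up each word in the dictionary:
  'on' -> 3
  'mat' -> 4
  'ran' -> 1
  'ran' -> 1
  'sat' -> 2
  'mat' -> 4
  'on' -> 3

Encoded: [3, 4, 1, 1, 2, 4, 3]


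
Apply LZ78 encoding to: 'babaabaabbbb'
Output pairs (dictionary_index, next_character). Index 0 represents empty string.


LZ78 encoding steps:
Dictionary: {0: ''}
Step 1: w='' (idx 0), next='b' -> output (0, 'b'), add 'b' as idx 1
Step 2: w='' (idx 0), next='a' -> output (0, 'a'), add 'a' as idx 2
Step 3: w='b' (idx 1), next='a' -> output (1, 'a'), add 'ba' as idx 3
Step 4: w='a' (idx 2), next='b' -> output (2, 'b'), add 'ab' as idx 4
Step 5: w='a' (idx 2), next='a' -> output (2, 'a'), add 'aa' as idx 5
Step 6: w='b' (idx 1), next='b' -> output (1, 'b'), add 'bb' as idx 6
Step 7: w='bb' (idx 6), end of input -> output (6, '')


Encoded: [(0, 'b'), (0, 'a'), (1, 'a'), (2, 'b'), (2, 'a'), (1, 'b'), (6, '')]


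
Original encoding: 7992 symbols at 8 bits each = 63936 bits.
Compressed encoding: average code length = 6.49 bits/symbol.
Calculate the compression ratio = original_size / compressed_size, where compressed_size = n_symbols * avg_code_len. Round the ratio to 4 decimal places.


original_size = n_symbols * orig_bits = 7992 * 8 = 63936 bits
compressed_size = n_symbols * avg_code_len = 7992 * 6.49 = 51868.08 bits
ratio = original_size / compressed_size = 63936 / 51868.08 = 1.2327

Compression ratio = 1.2327


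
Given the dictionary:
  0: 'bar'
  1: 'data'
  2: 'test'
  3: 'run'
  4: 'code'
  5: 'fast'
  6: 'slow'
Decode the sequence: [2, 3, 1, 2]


Look up each index in the dictionary:
  2 -> 'test'
  3 -> 'run'
  1 -> 'data'
  2 -> 'test'

Decoded: "test run data test"


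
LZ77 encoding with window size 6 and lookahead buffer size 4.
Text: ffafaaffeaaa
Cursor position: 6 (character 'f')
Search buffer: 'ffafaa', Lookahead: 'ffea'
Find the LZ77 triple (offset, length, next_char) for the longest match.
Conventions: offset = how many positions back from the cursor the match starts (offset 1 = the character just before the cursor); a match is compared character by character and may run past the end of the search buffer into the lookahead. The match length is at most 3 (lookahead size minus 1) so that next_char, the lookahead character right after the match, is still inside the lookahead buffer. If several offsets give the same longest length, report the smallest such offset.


Try each offset into the search buffer:
  offset=1 (pos 5, char 'a'): match length 0
  offset=2 (pos 4, char 'a'): match length 0
  offset=3 (pos 3, char 'f'): match length 1
  offset=4 (pos 2, char 'a'): match length 0
  offset=5 (pos 1, char 'f'): match length 1
  offset=6 (pos 0, char 'f'): match length 2
Longest match has length 2 at offset 6.
next_char = character at position 6 + 2 = 8 -> 'e'

Best match: offset=6, length=2 (matching 'ff' starting at position 0)
LZ77 triple: (6, 2, 'e')


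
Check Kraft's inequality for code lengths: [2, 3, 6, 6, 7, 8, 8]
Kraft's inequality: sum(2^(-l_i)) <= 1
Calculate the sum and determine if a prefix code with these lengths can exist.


Sum = 2^(-2) + 2^(-3) + 2^(-6) + 2^(-6) + 2^(-7) + 2^(-8) + 2^(-8)
    = 0.25 + 0.125 + 0.015625 + 0.015625 + 0.0078125 + 0.00390625 + 0.00390625
    = 108/256 = 0.421875
Since 0.421875 <= 1, Kraft's inequality IS satisfied.
A prefix code with these lengths CAN exist.

Kraft sum = 0.421875. Satisfied.


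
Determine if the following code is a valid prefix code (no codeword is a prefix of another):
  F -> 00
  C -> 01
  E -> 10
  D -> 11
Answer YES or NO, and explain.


Checking each pair (does one codeword prefix another?):
  F='00' vs C='01': no prefix
  F='00' vs E='10': no prefix
  F='00' vs D='11': no prefix
  C='01' vs F='00': no prefix
  C='01' vs E='10': no prefix
  C='01' vs D='11': no prefix
  E='10' vs F='00': no prefix
  E='10' vs C='01': no prefix
  E='10' vs D='11': no prefix
  D='11' vs F='00': no prefix
  D='11' vs C='01': no prefix
  D='11' vs E='10': no prefix
No violation found over all pairs.

YES -- this is a valid prefix code. No codeword is a prefix of any other codeword.


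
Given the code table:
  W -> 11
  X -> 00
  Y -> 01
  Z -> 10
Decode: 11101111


Decoding:
11 -> W
10 -> Z
11 -> W
11 -> W


Result: WZWW


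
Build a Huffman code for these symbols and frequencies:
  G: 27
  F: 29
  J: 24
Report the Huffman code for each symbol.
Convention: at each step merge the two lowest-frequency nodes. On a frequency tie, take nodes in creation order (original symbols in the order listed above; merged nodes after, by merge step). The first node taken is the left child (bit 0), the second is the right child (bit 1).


Huffman tree construction:
Step 1: Merge J(24) + G(27) = 51
Step 2: Merge F(29) + (J+G)(51) = 80
Read each symbol's code off the tree from the root (left child = 0, right child = 1).

Codes:
  G: 11 (length 2)
  F: 0 (length 1)
  J: 10 (length 2)
Average code length: 131/80 = 1.6375 bits/symbol


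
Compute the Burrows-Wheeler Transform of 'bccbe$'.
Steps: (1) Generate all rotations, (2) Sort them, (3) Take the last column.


Rotations (sorted):
  0: $bccbe -> last char: e
  1: bccbe$ -> last char: $
  2: be$bcc -> last char: c
  3: cbe$bc -> last char: c
  4: ccbe$b -> last char: b
  5: e$bccb -> last char: b


BWT = e$ccbb


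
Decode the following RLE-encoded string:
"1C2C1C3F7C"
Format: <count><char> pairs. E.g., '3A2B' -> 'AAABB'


Expanding each <count><char> pair:
  1C -> 'C'
  2C -> 'CC'
  1C -> 'C'
  3F -> 'FFF'
  7C -> 'CCCCCCC'

Decoded = CCCCFFFCCCCCCC
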